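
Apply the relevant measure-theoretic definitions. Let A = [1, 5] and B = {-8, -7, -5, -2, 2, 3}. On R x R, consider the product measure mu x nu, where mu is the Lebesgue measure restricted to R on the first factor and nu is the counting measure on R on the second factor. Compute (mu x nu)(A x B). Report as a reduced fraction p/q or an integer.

For a measurable rectangle A x B, the product measure satisfies
  (mu x nu)(A x B) = mu(A) * nu(B).
  mu(A) = 4.
  nu(B) = 6.
  (mu x nu)(A x B) = 4 * 6 = 24.

24


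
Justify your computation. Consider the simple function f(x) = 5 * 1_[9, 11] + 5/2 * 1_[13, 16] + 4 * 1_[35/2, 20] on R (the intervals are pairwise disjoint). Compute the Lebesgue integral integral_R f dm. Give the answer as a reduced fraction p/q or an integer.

For a simple function f = sum_i c_i * 1_{A_i} with disjoint A_i,
  integral f dm = sum_i c_i * m(A_i).
Lengths of the A_i:
  m(A_1) = 11 - 9 = 2.
  m(A_2) = 16 - 13 = 3.
  m(A_3) = 20 - 35/2 = 5/2.
Contributions c_i * m(A_i):
  (5) * (2) = 10.
  (5/2) * (3) = 15/2.
  (4) * (5/2) = 10.
Total: 10 + 15/2 + 10 = 55/2.

55/2


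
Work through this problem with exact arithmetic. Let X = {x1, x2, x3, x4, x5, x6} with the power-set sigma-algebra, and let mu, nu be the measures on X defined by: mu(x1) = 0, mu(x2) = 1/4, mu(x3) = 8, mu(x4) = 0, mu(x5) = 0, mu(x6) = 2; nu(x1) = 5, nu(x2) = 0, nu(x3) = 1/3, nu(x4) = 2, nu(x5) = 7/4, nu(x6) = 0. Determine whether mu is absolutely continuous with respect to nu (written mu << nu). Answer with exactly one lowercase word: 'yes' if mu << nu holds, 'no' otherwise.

mu << nu means: every nu-null measurable set is also mu-null; equivalently, for every atom x, if nu({x}) = 0 then mu({x}) = 0.
Checking each atom:
  x1: nu = 5 > 0 -> no constraint.
  x2: nu = 0, mu = 1/4 > 0 -> violates mu << nu.
  x3: nu = 1/3 > 0 -> no constraint.
  x4: nu = 2 > 0 -> no constraint.
  x5: nu = 7/4 > 0 -> no constraint.
  x6: nu = 0, mu = 2 > 0 -> violates mu << nu.
The atom(s) x2, x6 violate the condition (nu = 0 but mu > 0). Therefore mu is NOT absolutely continuous w.r.t. nu.

no


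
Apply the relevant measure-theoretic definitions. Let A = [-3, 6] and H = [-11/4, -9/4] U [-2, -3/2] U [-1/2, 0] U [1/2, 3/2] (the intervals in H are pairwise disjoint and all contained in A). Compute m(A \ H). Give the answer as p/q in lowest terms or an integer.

The ambient interval has length m(A) = 6 - (-3) = 9.
Since the holes are disjoint and sit inside A, by finite additivity
  m(H) = sum_i (b_i - a_i), and m(A \ H) = m(A) - m(H).
Computing the hole measures:
  m(H_1) = -9/4 - (-11/4) = 1/2.
  m(H_2) = -3/2 - (-2) = 1/2.
  m(H_3) = 0 - (-1/2) = 1/2.
  m(H_4) = 3/2 - 1/2 = 1.
Summed: m(H) = 1/2 + 1/2 + 1/2 + 1 = 5/2.
So m(A \ H) = 9 - 5/2 = 13/2.

13/2


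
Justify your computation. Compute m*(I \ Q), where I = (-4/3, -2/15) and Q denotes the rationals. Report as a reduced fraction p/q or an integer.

The interval I = (-4/3, -2/15) has m(I) = -2/15 - (-4/3) = 6/5 (endpoints are measure-zero, so open/closed/half-open agree). Write I = (I cap Q) u (I \ Q). The rationals in I are countable, so m*(I cap Q) = 0 (cover each rational by intervals whose total length is arbitrarily small). By countable subadditivity m*(I) <= m*(I cap Q) + m*(I \ Q), hence m*(I \ Q) >= m(I) = 6/5. The reverse inequality m*(I \ Q) <= m*(I) = 6/5 is trivial since (I \ Q) is a subset of I. Therefore m*(I \ Q) = 6/5.

6/5


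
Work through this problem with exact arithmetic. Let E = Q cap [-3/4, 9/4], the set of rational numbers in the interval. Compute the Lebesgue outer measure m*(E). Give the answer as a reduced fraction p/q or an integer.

E = Q cap [-3/4, 9/4] is a subset of Q, which is countable. Enumerate Q = {q_1, q_2, ...}; for any eps > 0, cover q_k by the open interval (q_k - eps/2^(k+1), q_k + eps/2^(k+1)), of length eps/2^k. The total cover length is sum_{k>=1} eps/2^k = eps. Hence m*(E) <= m*(Q) <= eps for every eps > 0, and since outer measure is non-negative, m*(E) = 0.

0


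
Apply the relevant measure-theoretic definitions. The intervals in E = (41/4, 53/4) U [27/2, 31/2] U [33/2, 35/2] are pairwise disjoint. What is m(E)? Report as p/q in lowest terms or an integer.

For pairwise disjoint intervals, m(union_i I_i) = sum_i m(I_i),
and m is invariant under swapping open/closed endpoints (single points have measure 0).
So m(E) = sum_i (b_i - a_i).
  I_1 has length 53/4 - 41/4 = 3.
  I_2 has length 31/2 - 27/2 = 2.
  I_3 has length 35/2 - 33/2 = 1.
Summing:
  m(E) = 3 + 2 + 1 = 6.

6


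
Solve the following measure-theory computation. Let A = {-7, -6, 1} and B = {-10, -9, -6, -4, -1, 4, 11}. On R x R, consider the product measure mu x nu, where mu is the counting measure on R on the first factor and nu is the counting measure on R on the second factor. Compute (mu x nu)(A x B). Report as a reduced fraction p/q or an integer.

For a measurable rectangle A x B, the product measure satisfies
  (mu x nu)(A x B) = mu(A) * nu(B).
  mu(A) = 3.
  nu(B) = 7.
  (mu x nu)(A x B) = 3 * 7 = 21.

21


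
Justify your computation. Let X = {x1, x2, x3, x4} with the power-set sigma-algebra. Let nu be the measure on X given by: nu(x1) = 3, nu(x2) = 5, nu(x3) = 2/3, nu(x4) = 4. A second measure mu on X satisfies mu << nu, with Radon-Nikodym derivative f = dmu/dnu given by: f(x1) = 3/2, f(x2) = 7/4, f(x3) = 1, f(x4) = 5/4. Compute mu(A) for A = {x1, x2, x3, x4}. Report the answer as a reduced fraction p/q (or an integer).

By the defining property of the Radon-Nikodym derivative, for every measurable set A,
  mu(A) = integral_A f dnu.
Since nu is a discrete measure concentrated on the atoms of X, the integral over A reduces to the sum
  mu(A) = sum_{x in A} f(x) * nu({x}).
Computing each term:
  x1: f(x1) * nu(x1) = 3/2 * 3 = 9/2.
  x2: f(x2) * nu(x2) = 7/4 * 5 = 35/4.
  x3: f(x3) * nu(x3) = 1 * 2/3 = 2/3.
  x4: f(x4) * nu(x4) = 5/4 * 4 = 5.
Summing: mu(A) = 9/2 + 35/4 + 2/3 + 5 = 227/12.

227/12


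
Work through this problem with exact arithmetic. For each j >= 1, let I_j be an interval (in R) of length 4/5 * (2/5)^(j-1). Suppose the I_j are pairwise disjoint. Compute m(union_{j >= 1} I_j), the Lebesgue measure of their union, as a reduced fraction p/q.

By countable additivity of the Lebesgue measure on pairwise disjoint measurable sets,
  m(union_{j >= 1} I_j) = sum_{j >= 1} m(I_j) = sum_{j >= 1} a * r^(j-1),
  with a = 4/5 and r = 2/5.
Since 0 < r = 2/5 < 1, the geometric series converges:
  sum_{j >= 1} a * r^(j-1) = a / (1 - r).
  = 4/5 / (1 - 2/5)
  = 4/5 / (3/5)
  = 4/3.

4/3


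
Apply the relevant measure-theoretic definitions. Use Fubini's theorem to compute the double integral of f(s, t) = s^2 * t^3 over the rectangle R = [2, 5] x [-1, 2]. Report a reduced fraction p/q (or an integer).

f(s, t) is a tensor product of a function of s and a function of t, and both factors are bounded continuous (hence Lebesgue integrable) on the rectangle, so Fubini's theorem applies:
  integral_R f d(m x m) = (integral_a1^b1 s^2 ds) * (integral_a2^b2 t^3 dt).
Inner integral in s: integral_{2}^{5} s^2 ds = (5^3 - 2^3)/3
  = 39.
Inner integral in t: integral_{-1}^{2} t^3 dt = (2^4 - (-1)^4)/4
  = 15/4.
Product: (39) * (15/4) = 585/4.

585/4


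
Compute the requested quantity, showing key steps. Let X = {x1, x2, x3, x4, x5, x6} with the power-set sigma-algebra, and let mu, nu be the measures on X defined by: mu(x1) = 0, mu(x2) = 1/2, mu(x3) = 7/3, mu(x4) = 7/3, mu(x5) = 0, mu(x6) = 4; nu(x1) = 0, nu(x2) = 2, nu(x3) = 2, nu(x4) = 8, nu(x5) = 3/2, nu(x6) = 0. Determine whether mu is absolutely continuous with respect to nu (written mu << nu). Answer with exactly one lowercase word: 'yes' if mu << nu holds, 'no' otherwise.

mu << nu means: every nu-null measurable set is also mu-null; equivalently, for every atom x, if nu({x}) = 0 then mu({x}) = 0.
Checking each atom:
  x1: nu = 0, mu = 0 -> consistent with mu << nu.
  x2: nu = 2 > 0 -> no constraint.
  x3: nu = 2 > 0 -> no constraint.
  x4: nu = 8 > 0 -> no constraint.
  x5: nu = 3/2 > 0 -> no constraint.
  x6: nu = 0, mu = 4 > 0 -> violates mu << nu.
The atom(s) x6 violate the condition (nu = 0 but mu > 0). Therefore mu is NOT absolutely continuous w.r.t. nu.

no


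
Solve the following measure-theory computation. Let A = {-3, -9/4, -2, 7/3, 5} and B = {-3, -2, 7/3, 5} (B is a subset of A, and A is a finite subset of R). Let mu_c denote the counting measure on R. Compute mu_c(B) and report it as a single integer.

Counting measure assigns mu_c(E) = |E| (number of elements) when E is finite.
B has 4 element(s), so mu_c(B) = 4.

4


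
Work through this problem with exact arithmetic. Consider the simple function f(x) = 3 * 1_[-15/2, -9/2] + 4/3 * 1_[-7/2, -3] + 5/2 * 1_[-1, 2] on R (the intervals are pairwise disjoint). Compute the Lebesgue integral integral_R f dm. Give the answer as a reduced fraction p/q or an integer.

For a simple function f = sum_i c_i * 1_{A_i} with disjoint A_i,
  integral f dm = sum_i c_i * m(A_i).
Lengths of the A_i:
  m(A_1) = -9/2 - (-15/2) = 3.
  m(A_2) = -3 - (-7/2) = 1/2.
  m(A_3) = 2 - (-1) = 3.
Contributions c_i * m(A_i):
  (3) * (3) = 9.
  (4/3) * (1/2) = 2/3.
  (5/2) * (3) = 15/2.
Total: 9 + 2/3 + 15/2 = 103/6.

103/6


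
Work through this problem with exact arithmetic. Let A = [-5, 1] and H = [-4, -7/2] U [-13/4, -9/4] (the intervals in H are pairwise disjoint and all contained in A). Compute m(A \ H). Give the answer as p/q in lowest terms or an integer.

The ambient interval has length m(A) = 1 - (-5) = 6.
Since the holes are disjoint and sit inside A, by finite additivity
  m(H) = sum_i (b_i - a_i), and m(A \ H) = m(A) - m(H).
Computing the hole measures:
  m(H_1) = -7/2 - (-4) = 1/2.
  m(H_2) = -9/4 - (-13/4) = 1.
Summed: m(H) = 1/2 + 1 = 3/2.
So m(A \ H) = 6 - 3/2 = 9/2.

9/2


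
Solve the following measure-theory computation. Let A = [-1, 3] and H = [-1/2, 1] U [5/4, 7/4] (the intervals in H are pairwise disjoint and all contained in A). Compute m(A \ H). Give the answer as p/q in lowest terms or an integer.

The ambient interval has length m(A) = 3 - (-1) = 4.
Since the holes are disjoint and sit inside A, by finite additivity
  m(H) = sum_i (b_i - a_i), and m(A \ H) = m(A) - m(H).
Computing the hole measures:
  m(H_1) = 1 - (-1/2) = 3/2.
  m(H_2) = 7/4 - 5/4 = 1/2.
Summed: m(H) = 3/2 + 1/2 = 2.
So m(A \ H) = 4 - 2 = 2.

2


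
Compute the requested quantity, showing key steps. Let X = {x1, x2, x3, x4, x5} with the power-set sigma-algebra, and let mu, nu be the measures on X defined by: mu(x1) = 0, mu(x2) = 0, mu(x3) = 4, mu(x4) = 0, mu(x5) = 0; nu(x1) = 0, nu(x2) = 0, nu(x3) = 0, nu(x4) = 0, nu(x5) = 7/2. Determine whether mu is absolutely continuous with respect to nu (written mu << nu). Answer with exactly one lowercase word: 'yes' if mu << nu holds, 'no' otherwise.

mu << nu means: every nu-null measurable set is also mu-null; equivalently, for every atom x, if nu({x}) = 0 then mu({x}) = 0.
Checking each atom:
  x1: nu = 0, mu = 0 -> consistent with mu << nu.
  x2: nu = 0, mu = 0 -> consistent with mu << nu.
  x3: nu = 0, mu = 4 > 0 -> violates mu << nu.
  x4: nu = 0, mu = 0 -> consistent with mu << nu.
  x5: nu = 7/2 > 0 -> no constraint.
The atom(s) x3 violate the condition (nu = 0 but mu > 0). Therefore mu is NOT absolutely continuous w.r.t. nu.

no


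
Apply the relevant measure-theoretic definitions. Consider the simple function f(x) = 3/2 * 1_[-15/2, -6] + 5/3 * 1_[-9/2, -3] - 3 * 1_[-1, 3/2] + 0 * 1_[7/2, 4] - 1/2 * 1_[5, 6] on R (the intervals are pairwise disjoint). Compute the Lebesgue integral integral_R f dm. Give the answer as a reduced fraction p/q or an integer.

For a simple function f = sum_i c_i * 1_{A_i} with disjoint A_i,
  integral f dm = sum_i c_i * m(A_i).
Lengths of the A_i:
  m(A_1) = -6 - (-15/2) = 3/2.
  m(A_2) = -3 - (-9/2) = 3/2.
  m(A_3) = 3/2 - (-1) = 5/2.
  m(A_4) = 4 - 7/2 = 1/2.
  m(A_5) = 6 - 5 = 1.
Contributions c_i * m(A_i):
  (3/2) * (3/2) = 9/4.
  (5/3) * (3/2) = 5/2.
  (-3) * (5/2) = -15/2.
  (0) * (1/2) = 0.
  (-1/2) * (1) = -1/2.
Total: 9/4 + 5/2 - 15/2 + 0 - 1/2 = -13/4.

-13/4


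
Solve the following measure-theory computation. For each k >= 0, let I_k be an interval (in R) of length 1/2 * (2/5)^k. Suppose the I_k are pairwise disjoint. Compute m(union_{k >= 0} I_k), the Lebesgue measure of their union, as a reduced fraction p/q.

By countable additivity of the Lebesgue measure on pairwise disjoint measurable sets,
  m(union_{k >= 0} I_k) = sum_{k >= 0} m(I_k) = sum_{k >= 0} a * r^k,
  with a = 1/2 and r = 2/5.
Since 0 < r = 2/5 < 1, the geometric series converges:
  sum_{k >= 0} a * r^k = a / (1 - r).
  = 1/2 / (1 - 2/5)
  = 1/2 / (3/5)
  = 5/6.

5/6


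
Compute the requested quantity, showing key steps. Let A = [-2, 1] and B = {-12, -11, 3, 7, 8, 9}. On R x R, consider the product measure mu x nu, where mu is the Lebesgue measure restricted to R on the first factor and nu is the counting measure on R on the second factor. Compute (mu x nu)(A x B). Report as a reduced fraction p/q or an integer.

For a measurable rectangle A x B, the product measure satisfies
  (mu x nu)(A x B) = mu(A) * nu(B).
  mu(A) = 3.
  nu(B) = 6.
  (mu x nu)(A x B) = 3 * 6 = 18.

18


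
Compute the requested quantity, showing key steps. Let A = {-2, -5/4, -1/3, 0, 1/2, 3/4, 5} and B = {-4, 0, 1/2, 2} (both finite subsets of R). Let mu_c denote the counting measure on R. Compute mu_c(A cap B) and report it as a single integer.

Counting measure on a finite set equals cardinality. mu_c(A cap B) = |A cap B| (elements appearing in both).
Enumerating the elements of A that also lie in B gives 2 element(s).
So mu_c(A cap B) = 2.

2


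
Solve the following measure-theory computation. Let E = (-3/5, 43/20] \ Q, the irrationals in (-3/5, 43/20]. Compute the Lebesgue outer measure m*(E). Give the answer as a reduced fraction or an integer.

The interval I = (-3/5, 43/20] has m(I) = 43/20 - (-3/5) = 11/4 (endpoints are measure-zero, so open/closed/half-open agree). Write I = (I cap Q) u (I \ Q). The rationals in I are countable, so m*(I cap Q) = 0 (cover each rational by intervals whose total length is arbitrarily small). By countable subadditivity m*(I) <= m*(I cap Q) + m*(I \ Q), hence m*(I \ Q) >= m(I) = 11/4. The reverse inequality m*(I \ Q) <= m*(I) = 11/4 is trivial since (I \ Q) is a subset of I. Therefore m*(I \ Q) = 11/4.

11/4


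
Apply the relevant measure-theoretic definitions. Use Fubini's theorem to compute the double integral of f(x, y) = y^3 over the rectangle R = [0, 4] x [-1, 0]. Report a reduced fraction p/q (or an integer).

f(x, y) is a tensor product of a function of x and a function of y, and both factors are bounded continuous (hence Lebesgue integrable) on the rectangle, so Fubini's theorem applies:
  integral_R f d(m x m) = (integral_a1^b1 1 dx) * (integral_a2^b2 y^3 dy).
Inner integral in x: integral_{0}^{4} 1 dx = (4^1 - 0^1)/1
  = 4.
Inner integral in y: integral_{-1}^{0} y^3 dy = (0^4 - (-1)^4)/4
  = -1/4.
Product: (4) * (-1/4) = -1.

-1


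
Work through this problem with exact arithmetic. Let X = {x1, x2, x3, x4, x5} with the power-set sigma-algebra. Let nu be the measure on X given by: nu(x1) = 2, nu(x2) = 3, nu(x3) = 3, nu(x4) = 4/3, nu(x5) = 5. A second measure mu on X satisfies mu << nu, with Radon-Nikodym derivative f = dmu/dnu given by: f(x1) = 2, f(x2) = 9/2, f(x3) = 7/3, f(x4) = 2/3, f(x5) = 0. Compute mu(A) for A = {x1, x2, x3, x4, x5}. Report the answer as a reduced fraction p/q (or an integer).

By the defining property of the Radon-Nikodym derivative, for every measurable set A,
  mu(A) = integral_A f dnu.
Since nu is a discrete measure concentrated on the atoms of X, the integral over A reduces to the sum
  mu(A) = sum_{x in A} f(x) * nu({x}).
Computing each term:
  x1: f(x1) * nu(x1) = 2 * 2 = 4.
  x2: f(x2) * nu(x2) = 9/2 * 3 = 27/2.
  x3: f(x3) * nu(x3) = 7/3 * 3 = 7.
  x4: f(x4) * nu(x4) = 2/3 * 4/3 = 8/9.
  x5: f(x5) * nu(x5) = 0 * 5 = 0.
Summing: mu(A) = 4 + 27/2 + 7 + 8/9 + 0 = 457/18.

457/18


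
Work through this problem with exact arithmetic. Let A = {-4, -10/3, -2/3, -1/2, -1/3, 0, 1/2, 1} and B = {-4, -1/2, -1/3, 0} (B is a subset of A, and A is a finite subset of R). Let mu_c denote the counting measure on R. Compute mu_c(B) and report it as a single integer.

Counting measure assigns mu_c(E) = |E| (number of elements) when E is finite.
B has 4 element(s), so mu_c(B) = 4.

4


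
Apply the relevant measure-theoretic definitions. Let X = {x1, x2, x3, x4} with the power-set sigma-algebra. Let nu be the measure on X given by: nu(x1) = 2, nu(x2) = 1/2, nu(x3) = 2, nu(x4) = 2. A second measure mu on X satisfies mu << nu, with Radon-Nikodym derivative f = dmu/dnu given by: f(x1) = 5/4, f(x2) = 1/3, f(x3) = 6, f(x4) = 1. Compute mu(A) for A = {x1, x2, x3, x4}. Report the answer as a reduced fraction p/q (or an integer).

By the defining property of the Radon-Nikodym derivative, for every measurable set A,
  mu(A) = integral_A f dnu.
Since nu is a discrete measure concentrated on the atoms of X, the integral over A reduces to the sum
  mu(A) = sum_{x in A} f(x) * nu({x}).
Computing each term:
  x1: f(x1) * nu(x1) = 5/4 * 2 = 5/2.
  x2: f(x2) * nu(x2) = 1/3 * 1/2 = 1/6.
  x3: f(x3) * nu(x3) = 6 * 2 = 12.
  x4: f(x4) * nu(x4) = 1 * 2 = 2.
Summing: mu(A) = 5/2 + 1/6 + 12 + 2 = 50/3.

50/3


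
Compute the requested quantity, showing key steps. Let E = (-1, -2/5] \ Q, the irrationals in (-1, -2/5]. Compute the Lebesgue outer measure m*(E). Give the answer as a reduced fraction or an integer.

The interval I = (-1, -2/5] has m(I) = -2/5 - (-1) = 3/5 (endpoints are measure-zero, so open/closed/half-open agree). Write I = (I cap Q) u (I \ Q). The rationals in I are countable, so m*(I cap Q) = 0 (cover each rational by intervals whose total length is arbitrarily small). By countable subadditivity m*(I) <= m*(I cap Q) + m*(I \ Q), hence m*(I \ Q) >= m(I) = 3/5. The reverse inequality m*(I \ Q) <= m*(I) = 3/5 is trivial since (I \ Q) is a subset of I. Therefore m*(I \ Q) = 3/5.

3/5


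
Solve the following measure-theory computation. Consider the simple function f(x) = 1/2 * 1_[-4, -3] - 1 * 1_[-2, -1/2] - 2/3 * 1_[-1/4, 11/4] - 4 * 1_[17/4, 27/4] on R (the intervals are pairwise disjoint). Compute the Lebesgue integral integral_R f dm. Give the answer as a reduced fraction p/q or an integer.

For a simple function f = sum_i c_i * 1_{A_i} with disjoint A_i,
  integral f dm = sum_i c_i * m(A_i).
Lengths of the A_i:
  m(A_1) = -3 - (-4) = 1.
  m(A_2) = -1/2 - (-2) = 3/2.
  m(A_3) = 11/4 - (-1/4) = 3.
  m(A_4) = 27/4 - 17/4 = 5/2.
Contributions c_i * m(A_i):
  (1/2) * (1) = 1/2.
  (-1) * (3/2) = -3/2.
  (-2/3) * (3) = -2.
  (-4) * (5/2) = -10.
Total: 1/2 - 3/2 - 2 - 10 = -13.

-13


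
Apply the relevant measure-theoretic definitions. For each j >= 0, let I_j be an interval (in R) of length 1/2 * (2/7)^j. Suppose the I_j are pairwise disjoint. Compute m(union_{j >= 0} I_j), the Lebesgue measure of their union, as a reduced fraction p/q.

By countable additivity of the Lebesgue measure on pairwise disjoint measurable sets,
  m(union_{j >= 0} I_j) = sum_{j >= 0} m(I_j) = sum_{j >= 0} a * r^j,
  with a = 1/2 and r = 2/7.
Since 0 < r = 2/7 < 1, the geometric series converges:
  sum_{j >= 0} a * r^j = a / (1 - r).
  = 1/2 / (1 - 2/7)
  = 1/2 / (5/7)
  = 7/10.

7/10


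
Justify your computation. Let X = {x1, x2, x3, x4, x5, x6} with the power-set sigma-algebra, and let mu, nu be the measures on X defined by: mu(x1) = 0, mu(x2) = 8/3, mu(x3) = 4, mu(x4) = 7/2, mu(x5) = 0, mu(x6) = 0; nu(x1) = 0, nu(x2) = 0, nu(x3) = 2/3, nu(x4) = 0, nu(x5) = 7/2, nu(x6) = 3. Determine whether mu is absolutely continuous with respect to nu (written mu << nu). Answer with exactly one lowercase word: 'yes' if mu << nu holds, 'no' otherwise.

mu << nu means: every nu-null measurable set is also mu-null; equivalently, for every atom x, if nu({x}) = 0 then mu({x}) = 0.
Checking each atom:
  x1: nu = 0, mu = 0 -> consistent with mu << nu.
  x2: nu = 0, mu = 8/3 > 0 -> violates mu << nu.
  x3: nu = 2/3 > 0 -> no constraint.
  x4: nu = 0, mu = 7/2 > 0 -> violates mu << nu.
  x5: nu = 7/2 > 0 -> no constraint.
  x6: nu = 3 > 0 -> no constraint.
The atom(s) x2, x4 violate the condition (nu = 0 but mu > 0). Therefore mu is NOT absolutely continuous w.r.t. nu.

no


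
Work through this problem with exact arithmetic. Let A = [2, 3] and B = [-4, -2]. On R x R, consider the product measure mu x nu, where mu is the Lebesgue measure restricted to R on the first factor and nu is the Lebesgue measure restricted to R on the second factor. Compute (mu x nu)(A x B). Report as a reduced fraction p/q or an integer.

For a measurable rectangle A x B, the product measure satisfies
  (mu x nu)(A x B) = mu(A) * nu(B).
  mu(A) = 1.
  nu(B) = 2.
  (mu x nu)(A x B) = 1 * 2 = 2.

2


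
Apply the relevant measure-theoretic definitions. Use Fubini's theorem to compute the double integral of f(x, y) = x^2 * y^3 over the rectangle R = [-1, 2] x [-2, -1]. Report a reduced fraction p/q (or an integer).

f(x, y) is a tensor product of a function of x and a function of y, and both factors are bounded continuous (hence Lebesgue integrable) on the rectangle, so Fubini's theorem applies:
  integral_R f d(m x m) = (integral_a1^b1 x^2 dx) * (integral_a2^b2 y^3 dy).
Inner integral in x: integral_{-1}^{2} x^2 dx = (2^3 - (-1)^3)/3
  = 3.
Inner integral in y: integral_{-2}^{-1} y^3 dy = ((-1)^4 - (-2)^4)/4
  = -15/4.
Product: (3) * (-15/4) = -45/4.

-45/4


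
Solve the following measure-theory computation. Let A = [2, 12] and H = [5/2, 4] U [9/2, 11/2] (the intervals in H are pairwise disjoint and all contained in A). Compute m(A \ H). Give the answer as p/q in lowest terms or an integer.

The ambient interval has length m(A) = 12 - 2 = 10.
Since the holes are disjoint and sit inside A, by finite additivity
  m(H) = sum_i (b_i - a_i), and m(A \ H) = m(A) - m(H).
Computing the hole measures:
  m(H_1) = 4 - 5/2 = 3/2.
  m(H_2) = 11/2 - 9/2 = 1.
Summed: m(H) = 3/2 + 1 = 5/2.
So m(A \ H) = 10 - 5/2 = 15/2.

15/2


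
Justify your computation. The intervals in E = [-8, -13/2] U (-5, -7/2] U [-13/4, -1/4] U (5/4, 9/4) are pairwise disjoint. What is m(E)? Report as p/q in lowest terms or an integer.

For pairwise disjoint intervals, m(union_i I_i) = sum_i m(I_i),
and m is invariant under swapping open/closed endpoints (single points have measure 0).
So m(E) = sum_i (b_i - a_i).
  I_1 has length -13/2 - (-8) = 3/2.
  I_2 has length -7/2 - (-5) = 3/2.
  I_3 has length -1/4 - (-13/4) = 3.
  I_4 has length 9/4 - 5/4 = 1.
Summing:
  m(E) = 3/2 + 3/2 + 3 + 1 = 7.

7


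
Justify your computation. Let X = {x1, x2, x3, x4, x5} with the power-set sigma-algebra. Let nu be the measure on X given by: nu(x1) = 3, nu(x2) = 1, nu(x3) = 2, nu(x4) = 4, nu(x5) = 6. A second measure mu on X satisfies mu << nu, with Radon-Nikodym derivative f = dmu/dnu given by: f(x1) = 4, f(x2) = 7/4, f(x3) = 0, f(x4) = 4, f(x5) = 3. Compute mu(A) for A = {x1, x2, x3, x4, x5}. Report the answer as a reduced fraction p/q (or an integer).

By the defining property of the Radon-Nikodym derivative, for every measurable set A,
  mu(A) = integral_A f dnu.
Since nu is a discrete measure concentrated on the atoms of X, the integral over A reduces to the sum
  mu(A) = sum_{x in A} f(x) * nu({x}).
Computing each term:
  x1: f(x1) * nu(x1) = 4 * 3 = 12.
  x2: f(x2) * nu(x2) = 7/4 * 1 = 7/4.
  x3: f(x3) * nu(x3) = 0 * 2 = 0.
  x4: f(x4) * nu(x4) = 4 * 4 = 16.
  x5: f(x5) * nu(x5) = 3 * 6 = 18.
Summing: mu(A) = 12 + 7/4 + 0 + 16 + 18 = 191/4.

191/4


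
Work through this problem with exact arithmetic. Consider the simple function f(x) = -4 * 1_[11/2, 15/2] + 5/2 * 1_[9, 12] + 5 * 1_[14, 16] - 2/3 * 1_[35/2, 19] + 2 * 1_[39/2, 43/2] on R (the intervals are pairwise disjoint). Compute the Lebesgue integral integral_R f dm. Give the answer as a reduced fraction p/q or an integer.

For a simple function f = sum_i c_i * 1_{A_i} with disjoint A_i,
  integral f dm = sum_i c_i * m(A_i).
Lengths of the A_i:
  m(A_1) = 15/2 - 11/2 = 2.
  m(A_2) = 12 - 9 = 3.
  m(A_3) = 16 - 14 = 2.
  m(A_4) = 19 - 35/2 = 3/2.
  m(A_5) = 43/2 - 39/2 = 2.
Contributions c_i * m(A_i):
  (-4) * (2) = -8.
  (5/2) * (3) = 15/2.
  (5) * (2) = 10.
  (-2/3) * (3/2) = -1.
  (2) * (2) = 4.
Total: -8 + 15/2 + 10 - 1 + 4 = 25/2.

25/2


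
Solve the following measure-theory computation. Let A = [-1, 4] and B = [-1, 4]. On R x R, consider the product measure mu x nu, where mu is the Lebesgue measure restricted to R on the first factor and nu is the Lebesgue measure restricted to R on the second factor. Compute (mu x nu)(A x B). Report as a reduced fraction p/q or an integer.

For a measurable rectangle A x B, the product measure satisfies
  (mu x nu)(A x B) = mu(A) * nu(B).
  mu(A) = 5.
  nu(B) = 5.
  (mu x nu)(A x B) = 5 * 5 = 25.

25


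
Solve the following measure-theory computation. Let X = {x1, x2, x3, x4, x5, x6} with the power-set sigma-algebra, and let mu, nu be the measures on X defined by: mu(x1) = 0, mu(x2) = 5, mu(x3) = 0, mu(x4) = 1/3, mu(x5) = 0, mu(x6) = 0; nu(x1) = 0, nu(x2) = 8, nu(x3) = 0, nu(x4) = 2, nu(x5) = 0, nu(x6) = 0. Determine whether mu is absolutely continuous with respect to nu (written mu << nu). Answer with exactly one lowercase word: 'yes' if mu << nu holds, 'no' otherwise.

mu << nu means: every nu-null measurable set is also mu-null; equivalently, for every atom x, if nu({x}) = 0 then mu({x}) = 0.
Checking each atom:
  x1: nu = 0, mu = 0 -> consistent with mu << nu.
  x2: nu = 8 > 0 -> no constraint.
  x3: nu = 0, mu = 0 -> consistent with mu << nu.
  x4: nu = 2 > 0 -> no constraint.
  x5: nu = 0, mu = 0 -> consistent with mu << nu.
  x6: nu = 0, mu = 0 -> consistent with mu << nu.
No atom violates the condition. Therefore mu << nu.

yes


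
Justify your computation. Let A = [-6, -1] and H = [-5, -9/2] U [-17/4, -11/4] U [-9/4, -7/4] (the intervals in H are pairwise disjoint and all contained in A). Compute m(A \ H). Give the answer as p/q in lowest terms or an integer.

The ambient interval has length m(A) = -1 - (-6) = 5.
Since the holes are disjoint and sit inside A, by finite additivity
  m(H) = sum_i (b_i - a_i), and m(A \ H) = m(A) - m(H).
Computing the hole measures:
  m(H_1) = -9/2 - (-5) = 1/2.
  m(H_2) = -11/4 - (-17/4) = 3/2.
  m(H_3) = -7/4 - (-9/4) = 1/2.
Summed: m(H) = 1/2 + 3/2 + 1/2 = 5/2.
So m(A \ H) = 5 - 5/2 = 5/2.

5/2


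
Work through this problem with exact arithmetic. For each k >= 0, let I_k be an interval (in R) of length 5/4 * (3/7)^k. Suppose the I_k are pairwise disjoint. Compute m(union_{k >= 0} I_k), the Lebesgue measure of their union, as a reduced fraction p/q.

By countable additivity of the Lebesgue measure on pairwise disjoint measurable sets,
  m(union_{k >= 0} I_k) = sum_{k >= 0} m(I_k) = sum_{k >= 0} a * r^k,
  with a = 5/4 and r = 3/7.
Since 0 < r = 3/7 < 1, the geometric series converges:
  sum_{k >= 0} a * r^k = a / (1 - r).
  = 5/4 / (1 - 3/7)
  = 5/4 / (4/7)
  = 35/16.

35/16


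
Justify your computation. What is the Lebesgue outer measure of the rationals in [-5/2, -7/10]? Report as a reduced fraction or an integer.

E = Q cap [-5/2, -7/10] is a subset of Q, which is countable. Enumerate Q = {q_1, q_2, ...}; for any eps > 0, cover q_k by the open interval (q_k - eps/2^(k+1), q_k + eps/2^(k+1)), of length eps/2^k. The total cover length is sum_{k>=1} eps/2^k = eps. Hence m*(E) <= m*(Q) <= eps for every eps > 0, and since outer measure is non-negative, m*(E) = 0.

0


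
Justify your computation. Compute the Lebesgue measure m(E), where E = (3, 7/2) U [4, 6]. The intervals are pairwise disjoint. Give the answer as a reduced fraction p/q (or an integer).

For pairwise disjoint intervals, m(union_i I_i) = sum_i m(I_i),
and m is invariant under swapping open/closed endpoints (single points have measure 0).
So m(E) = sum_i (b_i - a_i).
  I_1 has length 7/2 - 3 = 1/2.
  I_2 has length 6 - 4 = 2.
Summing:
  m(E) = 1/2 + 2 = 5/2.

5/2


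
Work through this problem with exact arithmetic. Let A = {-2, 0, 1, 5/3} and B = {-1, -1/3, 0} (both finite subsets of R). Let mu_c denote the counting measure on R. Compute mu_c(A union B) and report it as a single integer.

Counting measure on a finite set equals cardinality. By inclusion-exclusion, |A union B| = |A| + |B| - |A cap B|.
|A| = 4, |B| = 3, |A cap B| = 1.
So mu_c(A union B) = 4 + 3 - 1 = 6.

6


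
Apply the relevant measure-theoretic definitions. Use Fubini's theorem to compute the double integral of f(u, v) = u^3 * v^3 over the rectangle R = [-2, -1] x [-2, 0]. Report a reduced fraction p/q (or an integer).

f(u, v) is a tensor product of a function of u and a function of v, and both factors are bounded continuous (hence Lebesgue integrable) on the rectangle, so Fubini's theorem applies:
  integral_R f d(m x m) = (integral_a1^b1 u^3 du) * (integral_a2^b2 v^3 dv).
Inner integral in u: integral_{-2}^{-1} u^3 du = ((-1)^4 - (-2)^4)/4
  = -15/4.
Inner integral in v: integral_{-2}^{0} v^3 dv = (0^4 - (-2)^4)/4
  = -4.
Product: (-15/4) * (-4) = 15.

15


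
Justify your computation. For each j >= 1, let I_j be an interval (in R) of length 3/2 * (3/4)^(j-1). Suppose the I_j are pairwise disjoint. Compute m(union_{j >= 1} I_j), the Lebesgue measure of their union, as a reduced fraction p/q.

By countable additivity of the Lebesgue measure on pairwise disjoint measurable sets,
  m(union_{j >= 1} I_j) = sum_{j >= 1} m(I_j) = sum_{j >= 1} a * r^(j-1),
  with a = 3/2 and r = 3/4.
Since 0 < r = 3/4 < 1, the geometric series converges:
  sum_{j >= 1} a * r^(j-1) = a / (1 - r).
  = 3/2 / (1 - 3/4)
  = 3/2 / (1/4)
  = 6.

6


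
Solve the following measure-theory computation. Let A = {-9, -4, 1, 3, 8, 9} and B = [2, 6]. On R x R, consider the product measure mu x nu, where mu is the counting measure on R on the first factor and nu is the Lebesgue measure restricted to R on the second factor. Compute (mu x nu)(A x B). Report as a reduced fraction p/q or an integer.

For a measurable rectangle A x B, the product measure satisfies
  (mu x nu)(A x B) = mu(A) * nu(B).
  mu(A) = 6.
  nu(B) = 4.
  (mu x nu)(A x B) = 6 * 4 = 24.

24


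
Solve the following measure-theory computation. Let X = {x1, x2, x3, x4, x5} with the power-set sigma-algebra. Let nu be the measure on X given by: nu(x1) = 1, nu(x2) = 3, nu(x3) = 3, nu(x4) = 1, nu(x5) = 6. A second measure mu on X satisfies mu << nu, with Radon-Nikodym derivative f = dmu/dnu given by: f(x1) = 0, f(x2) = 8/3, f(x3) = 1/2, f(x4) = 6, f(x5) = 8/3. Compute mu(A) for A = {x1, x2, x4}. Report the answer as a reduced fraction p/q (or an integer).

By the defining property of the Radon-Nikodym derivative, for every measurable set A,
  mu(A) = integral_A f dnu.
Since nu is a discrete measure concentrated on the atoms of X, the integral over A reduces to the sum
  mu(A) = sum_{x in A} f(x) * nu({x}).
Computing each term:
  x1: f(x1) * nu(x1) = 0 * 1 = 0.
  x2: f(x2) * nu(x2) = 8/3 * 3 = 8.
  x4: f(x4) * nu(x4) = 6 * 1 = 6.
Summing: mu(A) = 0 + 8 + 6 = 14.

14


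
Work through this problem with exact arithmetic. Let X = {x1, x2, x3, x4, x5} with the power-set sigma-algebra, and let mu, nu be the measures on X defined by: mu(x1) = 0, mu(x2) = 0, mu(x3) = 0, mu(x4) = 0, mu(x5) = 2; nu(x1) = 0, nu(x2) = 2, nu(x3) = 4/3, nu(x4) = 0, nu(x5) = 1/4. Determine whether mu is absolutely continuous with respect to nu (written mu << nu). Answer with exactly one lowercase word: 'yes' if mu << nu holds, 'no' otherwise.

mu << nu means: every nu-null measurable set is also mu-null; equivalently, for every atom x, if nu({x}) = 0 then mu({x}) = 0.
Checking each atom:
  x1: nu = 0, mu = 0 -> consistent with mu << nu.
  x2: nu = 2 > 0 -> no constraint.
  x3: nu = 4/3 > 0 -> no constraint.
  x4: nu = 0, mu = 0 -> consistent with mu << nu.
  x5: nu = 1/4 > 0 -> no constraint.
No atom violates the condition. Therefore mu << nu.

yes


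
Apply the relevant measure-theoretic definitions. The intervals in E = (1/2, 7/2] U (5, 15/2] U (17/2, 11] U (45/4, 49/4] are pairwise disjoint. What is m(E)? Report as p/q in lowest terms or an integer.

For pairwise disjoint intervals, m(union_i I_i) = sum_i m(I_i),
and m is invariant under swapping open/closed endpoints (single points have measure 0).
So m(E) = sum_i (b_i - a_i).
  I_1 has length 7/2 - 1/2 = 3.
  I_2 has length 15/2 - 5 = 5/2.
  I_3 has length 11 - 17/2 = 5/2.
  I_4 has length 49/4 - 45/4 = 1.
Summing:
  m(E) = 3 + 5/2 + 5/2 + 1 = 9.

9


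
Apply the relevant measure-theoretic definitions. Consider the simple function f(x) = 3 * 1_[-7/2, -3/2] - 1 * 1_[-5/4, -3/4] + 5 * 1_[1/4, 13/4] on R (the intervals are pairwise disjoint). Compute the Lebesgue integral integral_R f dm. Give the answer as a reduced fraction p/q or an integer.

For a simple function f = sum_i c_i * 1_{A_i} with disjoint A_i,
  integral f dm = sum_i c_i * m(A_i).
Lengths of the A_i:
  m(A_1) = -3/2 - (-7/2) = 2.
  m(A_2) = -3/4 - (-5/4) = 1/2.
  m(A_3) = 13/4 - 1/4 = 3.
Contributions c_i * m(A_i):
  (3) * (2) = 6.
  (-1) * (1/2) = -1/2.
  (5) * (3) = 15.
Total: 6 - 1/2 + 15 = 41/2.

41/2


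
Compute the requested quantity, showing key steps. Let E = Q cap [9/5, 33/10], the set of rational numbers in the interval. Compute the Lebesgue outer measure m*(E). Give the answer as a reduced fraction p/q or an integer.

The set Q cap [9/5, 33/10] is countable (a subset of the countable set Q). Lebesgue outer measure of any countable set is 0: each singleton {q} has m*({q}) = 0, and by countable subadditivity m*(union_k {q_k}) <= sum_k m*({q_k}) = sum_k 0 = 0. The reverse inequality m*(E) >= 0 is automatic. So m*(Q cap [9/5, 33/10]) = 0.

0


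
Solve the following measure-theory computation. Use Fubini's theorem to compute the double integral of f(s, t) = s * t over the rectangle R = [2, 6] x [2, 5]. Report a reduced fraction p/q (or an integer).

f(s, t) is a tensor product of a function of s and a function of t, and both factors are bounded continuous (hence Lebesgue integrable) on the rectangle, so Fubini's theorem applies:
  integral_R f d(m x m) = (integral_a1^b1 s ds) * (integral_a2^b2 t dt).
Inner integral in s: integral_{2}^{6} s ds = (6^2 - 2^2)/2
  = 16.
Inner integral in t: integral_{2}^{5} t dt = (5^2 - 2^2)/2
  = 21/2.
Product: (16) * (21/2) = 168.

168


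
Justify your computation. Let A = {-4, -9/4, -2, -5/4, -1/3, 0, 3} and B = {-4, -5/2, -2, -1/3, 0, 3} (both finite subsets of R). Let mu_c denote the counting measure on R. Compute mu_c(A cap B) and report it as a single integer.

Counting measure on a finite set equals cardinality. mu_c(A cap B) = |A cap B| (elements appearing in both).
Enumerating the elements of A that also lie in B gives 5 element(s).
So mu_c(A cap B) = 5.

5


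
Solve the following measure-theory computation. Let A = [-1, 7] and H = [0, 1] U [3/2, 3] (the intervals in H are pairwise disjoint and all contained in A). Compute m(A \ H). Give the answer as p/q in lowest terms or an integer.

The ambient interval has length m(A) = 7 - (-1) = 8.
Since the holes are disjoint and sit inside A, by finite additivity
  m(H) = sum_i (b_i - a_i), and m(A \ H) = m(A) - m(H).
Computing the hole measures:
  m(H_1) = 1 - 0 = 1.
  m(H_2) = 3 - 3/2 = 3/2.
Summed: m(H) = 1 + 3/2 = 5/2.
So m(A \ H) = 8 - 5/2 = 11/2.

11/2


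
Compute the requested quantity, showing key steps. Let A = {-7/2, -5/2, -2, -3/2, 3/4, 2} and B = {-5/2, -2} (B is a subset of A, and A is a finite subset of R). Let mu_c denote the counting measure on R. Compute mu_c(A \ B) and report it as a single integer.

Counting measure assigns mu_c(E) = |E| (number of elements) when E is finite. For B subset A, A \ B is the set of elements of A not in B, so |A \ B| = |A| - |B|.
|A| = 6, |B| = 2, so mu_c(A \ B) = 6 - 2 = 4.

4


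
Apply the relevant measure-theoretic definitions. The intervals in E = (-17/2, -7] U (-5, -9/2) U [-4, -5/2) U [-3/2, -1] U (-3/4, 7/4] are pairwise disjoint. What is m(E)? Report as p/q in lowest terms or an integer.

For pairwise disjoint intervals, m(union_i I_i) = sum_i m(I_i),
and m is invariant under swapping open/closed endpoints (single points have measure 0).
So m(E) = sum_i (b_i - a_i).
  I_1 has length -7 - (-17/2) = 3/2.
  I_2 has length -9/2 - (-5) = 1/2.
  I_3 has length -5/2 - (-4) = 3/2.
  I_4 has length -1 - (-3/2) = 1/2.
  I_5 has length 7/4 - (-3/4) = 5/2.
Summing:
  m(E) = 3/2 + 1/2 + 3/2 + 1/2 + 5/2 = 13/2.

13/2


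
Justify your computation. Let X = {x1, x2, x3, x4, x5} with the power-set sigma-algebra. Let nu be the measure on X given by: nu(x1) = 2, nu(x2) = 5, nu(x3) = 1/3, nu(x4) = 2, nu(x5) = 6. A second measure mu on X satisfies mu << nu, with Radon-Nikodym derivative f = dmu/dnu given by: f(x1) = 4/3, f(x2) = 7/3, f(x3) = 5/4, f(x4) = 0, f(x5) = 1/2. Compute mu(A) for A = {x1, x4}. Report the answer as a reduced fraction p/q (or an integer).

By the defining property of the Radon-Nikodym derivative, for every measurable set A,
  mu(A) = integral_A f dnu.
Since nu is a discrete measure concentrated on the atoms of X, the integral over A reduces to the sum
  mu(A) = sum_{x in A} f(x) * nu({x}).
Computing each term:
  x1: f(x1) * nu(x1) = 4/3 * 2 = 8/3.
  x4: f(x4) * nu(x4) = 0 * 2 = 0.
Summing: mu(A) = 8/3 + 0 = 8/3.

8/3


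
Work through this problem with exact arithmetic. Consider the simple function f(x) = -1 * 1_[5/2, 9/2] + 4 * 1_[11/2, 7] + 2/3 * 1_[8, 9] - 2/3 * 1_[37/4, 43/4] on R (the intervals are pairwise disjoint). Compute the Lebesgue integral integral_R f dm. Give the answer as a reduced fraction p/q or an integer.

For a simple function f = sum_i c_i * 1_{A_i} with disjoint A_i,
  integral f dm = sum_i c_i * m(A_i).
Lengths of the A_i:
  m(A_1) = 9/2 - 5/2 = 2.
  m(A_2) = 7 - 11/2 = 3/2.
  m(A_3) = 9 - 8 = 1.
  m(A_4) = 43/4 - 37/4 = 3/2.
Contributions c_i * m(A_i):
  (-1) * (2) = -2.
  (4) * (3/2) = 6.
  (2/3) * (1) = 2/3.
  (-2/3) * (3/2) = -1.
Total: -2 + 6 + 2/3 - 1 = 11/3.

11/3


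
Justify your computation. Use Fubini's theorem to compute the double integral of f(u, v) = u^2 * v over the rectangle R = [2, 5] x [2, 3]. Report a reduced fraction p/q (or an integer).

f(u, v) is a tensor product of a function of u and a function of v, and both factors are bounded continuous (hence Lebesgue integrable) on the rectangle, so Fubini's theorem applies:
  integral_R f d(m x m) = (integral_a1^b1 u^2 du) * (integral_a2^b2 v dv).
Inner integral in u: integral_{2}^{5} u^2 du = (5^3 - 2^3)/3
  = 39.
Inner integral in v: integral_{2}^{3} v dv = (3^2 - 2^2)/2
  = 5/2.
Product: (39) * (5/2) = 195/2.

195/2


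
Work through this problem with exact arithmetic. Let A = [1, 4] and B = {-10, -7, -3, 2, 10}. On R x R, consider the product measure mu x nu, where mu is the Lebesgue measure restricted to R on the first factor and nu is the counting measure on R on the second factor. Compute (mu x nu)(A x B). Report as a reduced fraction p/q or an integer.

For a measurable rectangle A x B, the product measure satisfies
  (mu x nu)(A x B) = mu(A) * nu(B).
  mu(A) = 3.
  nu(B) = 5.
  (mu x nu)(A x B) = 3 * 5 = 15.

15


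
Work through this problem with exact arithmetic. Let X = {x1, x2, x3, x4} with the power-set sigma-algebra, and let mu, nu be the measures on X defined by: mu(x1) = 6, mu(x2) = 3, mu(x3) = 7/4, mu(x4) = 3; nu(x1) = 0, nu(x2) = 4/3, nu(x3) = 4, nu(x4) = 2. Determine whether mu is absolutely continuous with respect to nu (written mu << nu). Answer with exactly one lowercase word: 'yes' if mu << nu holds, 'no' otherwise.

mu << nu means: every nu-null measurable set is also mu-null; equivalently, for every atom x, if nu({x}) = 0 then mu({x}) = 0.
Checking each atom:
  x1: nu = 0, mu = 6 > 0 -> violates mu << nu.
  x2: nu = 4/3 > 0 -> no constraint.
  x3: nu = 4 > 0 -> no constraint.
  x4: nu = 2 > 0 -> no constraint.
The atom(s) x1 violate the condition (nu = 0 but mu > 0). Therefore mu is NOT absolutely continuous w.r.t. nu.

no


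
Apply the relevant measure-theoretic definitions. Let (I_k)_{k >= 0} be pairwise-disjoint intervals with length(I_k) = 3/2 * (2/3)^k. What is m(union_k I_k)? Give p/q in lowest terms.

By countable additivity of the Lebesgue measure on pairwise disjoint measurable sets,
  m(union_{k >= 0} I_k) = sum_{k >= 0} m(I_k) = sum_{k >= 0} a * r^k,
  with a = 3/2 and r = 2/3.
Since 0 < r = 2/3 < 1, the geometric series converges:
  sum_{k >= 0} a * r^k = a / (1 - r).
  = 3/2 / (1 - 2/3)
  = 3/2 / (1/3)
  = 9/2.

9/2
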